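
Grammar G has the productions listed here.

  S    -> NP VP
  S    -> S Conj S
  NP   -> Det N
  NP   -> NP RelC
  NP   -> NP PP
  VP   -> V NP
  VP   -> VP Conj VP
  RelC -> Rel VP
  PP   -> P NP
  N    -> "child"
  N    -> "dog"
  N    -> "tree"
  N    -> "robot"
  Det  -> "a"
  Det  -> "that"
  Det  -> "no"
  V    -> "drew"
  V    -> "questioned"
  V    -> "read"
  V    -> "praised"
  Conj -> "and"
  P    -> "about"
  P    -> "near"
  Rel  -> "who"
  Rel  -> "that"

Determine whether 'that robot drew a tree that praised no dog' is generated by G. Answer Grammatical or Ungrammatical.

[S [NP [Det that] [N robot]] [VP [V drew] [NP [NP [Det a] [N tree]] [RelC [Rel that] [VP [V praised] [NP [Det no] [N dog]]]]]]]
Every word is introduced by a lexical rule and the phrasal rules combine the resulting categories into a single S.

Grammatical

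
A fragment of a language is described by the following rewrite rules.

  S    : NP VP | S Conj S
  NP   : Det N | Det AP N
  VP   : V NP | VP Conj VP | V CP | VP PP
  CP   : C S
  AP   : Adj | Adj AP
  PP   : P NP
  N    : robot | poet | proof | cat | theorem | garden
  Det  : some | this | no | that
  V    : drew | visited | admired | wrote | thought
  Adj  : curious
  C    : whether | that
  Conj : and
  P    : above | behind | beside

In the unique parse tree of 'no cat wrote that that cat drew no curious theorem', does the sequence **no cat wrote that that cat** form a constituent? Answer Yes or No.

[S [NP [Det no] [N cat]] [VP [V wrote] [CP [C that] [S [NP [Det that] [N cat]] [VP [V drew] [NP [Det no] [AP [Adj curious]] [N theorem]]]]]]]
The smallest constituent containing 'no cat wrote that that cat' is the S spanning 'no cat wrote that that cat drew no curious theorem'; no single node in the tree dominates exactly the given words.

No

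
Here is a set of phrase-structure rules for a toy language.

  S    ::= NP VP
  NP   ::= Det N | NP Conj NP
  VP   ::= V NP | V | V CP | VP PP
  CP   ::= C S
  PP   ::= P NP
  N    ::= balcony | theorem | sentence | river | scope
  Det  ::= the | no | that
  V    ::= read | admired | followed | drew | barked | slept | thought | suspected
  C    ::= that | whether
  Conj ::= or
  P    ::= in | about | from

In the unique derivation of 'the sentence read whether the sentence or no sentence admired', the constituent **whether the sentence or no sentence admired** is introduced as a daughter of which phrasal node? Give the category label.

S
  NP
    Det: the
    N: sentence
  VP
    V: read
    CP
      C: whether
      S
        NP
          NP
            Det: the
            N: sentence
          Conj: or
          NP
            Det: no
            N: sentence
        VP
          V: admired
The span 'whether the sentence or no sentence admired' is the CP node built by CP → C S.
Its mother is the VP built by VP → V CP.

VP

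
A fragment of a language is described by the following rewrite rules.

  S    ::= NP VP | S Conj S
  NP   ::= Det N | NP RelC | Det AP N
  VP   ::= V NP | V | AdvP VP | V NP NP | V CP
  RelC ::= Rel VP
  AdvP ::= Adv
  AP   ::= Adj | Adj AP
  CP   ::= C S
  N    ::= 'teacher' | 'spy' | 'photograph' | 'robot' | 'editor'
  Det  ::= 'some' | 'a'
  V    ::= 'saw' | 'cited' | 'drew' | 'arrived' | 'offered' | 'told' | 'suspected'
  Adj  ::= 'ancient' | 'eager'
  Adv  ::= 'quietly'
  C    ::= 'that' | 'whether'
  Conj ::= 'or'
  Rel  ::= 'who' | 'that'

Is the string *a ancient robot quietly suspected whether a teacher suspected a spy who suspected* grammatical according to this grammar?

Grammatical

S
  NP
    Det: a
    AP
      Adj: ancient
    N: robot
  VP
    AdvP
      Adv: quietly
    VP
      V: suspected
      CP
        C: whether
        S
          NP
            Det: a
            N: teacher
          VP
            V: suspected
            NP
              NP
                Det: a
                N: spy
              RelC
                Rel: who
                VP
                  V: suspected
Every word is introduced by a lexical rule and the phrasal rules combine the resulting categories into a single S.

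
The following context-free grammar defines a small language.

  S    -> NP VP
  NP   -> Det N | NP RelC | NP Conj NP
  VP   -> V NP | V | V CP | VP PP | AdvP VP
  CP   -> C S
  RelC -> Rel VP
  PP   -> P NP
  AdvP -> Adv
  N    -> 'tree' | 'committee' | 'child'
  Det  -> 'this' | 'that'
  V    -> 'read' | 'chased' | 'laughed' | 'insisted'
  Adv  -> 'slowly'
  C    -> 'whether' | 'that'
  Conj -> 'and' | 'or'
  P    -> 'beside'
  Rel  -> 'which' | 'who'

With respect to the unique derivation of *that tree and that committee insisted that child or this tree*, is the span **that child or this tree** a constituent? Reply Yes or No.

[S [NP [NP [Det that] [N tree]] [Conj and] [NP [Det that] [N committee]]] [VP [V insisted] [NP [NP [Det that] [N child]] [Conj or] [NP [Det this] [N tree]]]]]
The words 'that child or this tree' are exhaustively dominated by a single NP node (built by NP → NP Conj NP), so they form a constituent.

Yes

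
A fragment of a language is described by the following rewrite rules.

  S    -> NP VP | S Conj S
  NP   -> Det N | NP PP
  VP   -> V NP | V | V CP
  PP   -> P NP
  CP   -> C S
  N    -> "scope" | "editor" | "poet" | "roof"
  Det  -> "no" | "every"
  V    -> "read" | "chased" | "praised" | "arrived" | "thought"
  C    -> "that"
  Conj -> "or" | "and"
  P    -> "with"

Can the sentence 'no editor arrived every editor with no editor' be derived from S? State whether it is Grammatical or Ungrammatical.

Grammatical

S
  NP
    Det: no
    N: editor
  VP
    V: arrived
    NP
      NP
        Det: every
        N: editor
      PP
        P: with
        NP
          Det: no
          N: editor
Every word is introduced by a lexical rule and the phrasal rules combine the resulting categories into a single S.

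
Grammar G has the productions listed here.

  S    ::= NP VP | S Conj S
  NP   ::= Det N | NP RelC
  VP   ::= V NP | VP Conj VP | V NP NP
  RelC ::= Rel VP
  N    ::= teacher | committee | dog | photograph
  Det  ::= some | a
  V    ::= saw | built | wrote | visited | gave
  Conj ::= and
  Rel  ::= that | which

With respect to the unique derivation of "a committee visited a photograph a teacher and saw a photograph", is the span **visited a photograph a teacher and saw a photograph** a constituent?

[S [NP [Det a] [N committee]] [VP [VP [V visited] [NP [Det a] [N photograph]] [NP [Det a] [N teacher]]] [Conj and] [VP [V saw] [NP [Det a] [N photograph]]]]]
The words 'visited a photograph a teacher and saw a photograph' are exhaustively dominated by a single VP node (built by VP → VP Conj VP), so they form a constituent.

Yes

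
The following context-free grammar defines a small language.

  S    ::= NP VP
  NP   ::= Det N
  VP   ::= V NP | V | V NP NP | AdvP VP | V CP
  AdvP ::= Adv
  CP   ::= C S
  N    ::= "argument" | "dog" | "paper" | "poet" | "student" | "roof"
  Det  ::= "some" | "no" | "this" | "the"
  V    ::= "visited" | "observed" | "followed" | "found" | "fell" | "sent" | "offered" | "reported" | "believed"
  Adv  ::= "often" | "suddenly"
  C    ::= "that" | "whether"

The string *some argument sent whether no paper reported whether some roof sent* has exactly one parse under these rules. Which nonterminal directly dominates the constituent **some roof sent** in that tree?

CP

[S [NP [Det some] [N argument]] [VP [V sent] [CP [C whether] [S [NP [Det no] [N paper]] [VP [V reported] [CP [C whether] [S [NP [Det some] [N roof]] [VP [V sent]]]]]]]]]
The span 'some roof sent' is the S node built by S → NP VP.
Its mother is the CP built by CP → C S.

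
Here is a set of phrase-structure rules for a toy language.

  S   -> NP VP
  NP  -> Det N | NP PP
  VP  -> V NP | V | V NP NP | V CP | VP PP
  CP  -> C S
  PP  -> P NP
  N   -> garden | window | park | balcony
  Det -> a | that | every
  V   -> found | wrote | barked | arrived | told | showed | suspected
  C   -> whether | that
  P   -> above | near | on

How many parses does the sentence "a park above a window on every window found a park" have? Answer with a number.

The two bracketings:
[S [NP [NP [Det a] [N park]] [PP [P above] [NP [NP [Det a] [N window]] [PP [P on] [NP [Det every] [N window]]]]]] [VP [V found] [NP [Det a] [N park]]]]
[S [NP [NP [NP [Det a] [N park]] [PP [P above] [NP [Det a] [N window]]]] [PP [P on] [NP [Det every] [N window]]]] [VP [V found] [NP [Det a] [N park]]]]
The trees differ in how a recursive rule is bracketed over the same span.

2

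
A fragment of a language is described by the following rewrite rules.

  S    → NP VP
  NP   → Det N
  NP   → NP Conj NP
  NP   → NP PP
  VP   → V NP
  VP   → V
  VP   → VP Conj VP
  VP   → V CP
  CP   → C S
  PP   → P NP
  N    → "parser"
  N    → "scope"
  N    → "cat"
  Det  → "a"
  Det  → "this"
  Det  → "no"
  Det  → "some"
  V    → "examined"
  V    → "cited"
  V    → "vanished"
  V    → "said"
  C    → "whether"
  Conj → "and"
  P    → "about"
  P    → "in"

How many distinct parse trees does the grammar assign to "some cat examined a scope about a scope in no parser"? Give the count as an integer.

The two bracketings:
[S [NP [Det some] [N cat]] [VP [V examined] [NP [NP [Det a] [N scope]] [PP [P about] [NP [NP [Det a] [N scope]] [PP [P in] [NP [Det no] [N parser]]]]]]]]
[S [NP [Det some] [N cat]] [VP [V examined] [NP [NP [NP [Det a] [N scope]] [PP [P about] [NP [Det a] [N scope]]]] [PP [P in] [NP [Det no] [N parser]]]]]]
The trees differ in how a recursive rule is bracketed over the same span.

2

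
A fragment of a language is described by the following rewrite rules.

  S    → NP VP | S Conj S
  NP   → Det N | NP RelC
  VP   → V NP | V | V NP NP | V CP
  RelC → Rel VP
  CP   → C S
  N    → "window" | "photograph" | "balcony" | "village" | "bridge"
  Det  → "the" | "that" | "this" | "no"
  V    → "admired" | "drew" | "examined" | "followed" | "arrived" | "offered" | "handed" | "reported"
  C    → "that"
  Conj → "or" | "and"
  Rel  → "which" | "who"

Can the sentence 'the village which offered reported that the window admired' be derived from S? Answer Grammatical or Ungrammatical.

Grammatical

[S [NP [NP [Det the] [N village]] [RelC [Rel which] [VP [V offered]]]] [VP [V reported] [CP [C that] [S [NP [Det the] [N window]] [VP [V admired]]]]]]
Every word is introduced by a lexical rule and the phrasal rules combine the resulting categories into a single S.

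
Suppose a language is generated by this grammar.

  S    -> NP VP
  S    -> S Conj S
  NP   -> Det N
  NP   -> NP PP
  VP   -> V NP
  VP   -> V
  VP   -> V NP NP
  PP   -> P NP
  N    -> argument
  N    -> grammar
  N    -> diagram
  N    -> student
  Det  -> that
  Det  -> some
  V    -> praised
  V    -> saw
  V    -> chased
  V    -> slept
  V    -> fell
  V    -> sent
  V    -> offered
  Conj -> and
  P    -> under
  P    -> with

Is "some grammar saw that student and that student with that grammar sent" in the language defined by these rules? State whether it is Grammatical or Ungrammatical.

[S [S [NP [Det some] [N grammar]] [VP [V saw] [NP [Det that] [N student]]]] [Conj and] [S [NP [NP [Det that] [N student]] [PP [P with] [NP [Det that] [N grammar]]]] [VP [V sent]]]]
Each bracket corresponds to one application of a listed rule, so the string is derivable from S.

Grammatical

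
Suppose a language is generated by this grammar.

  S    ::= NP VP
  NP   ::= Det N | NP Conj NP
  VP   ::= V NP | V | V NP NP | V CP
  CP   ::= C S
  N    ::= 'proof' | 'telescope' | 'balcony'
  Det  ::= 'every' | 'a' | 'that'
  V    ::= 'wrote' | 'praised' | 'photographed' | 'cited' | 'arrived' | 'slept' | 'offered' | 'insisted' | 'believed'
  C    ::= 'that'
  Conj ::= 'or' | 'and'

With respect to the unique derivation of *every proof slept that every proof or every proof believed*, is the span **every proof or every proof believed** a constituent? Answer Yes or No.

[S [NP [Det every] [N proof]] [VP [V slept] [CP [C that] [S [NP [NP [Det every] [N proof]] [Conj or] [NP [Det every] [N proof]]] [VP [V believed]]]]]]
The words 'every proof or every proof believed' are exhaustively dominated by a single S node (built by S → NP VP), so they form a constituent.

Yes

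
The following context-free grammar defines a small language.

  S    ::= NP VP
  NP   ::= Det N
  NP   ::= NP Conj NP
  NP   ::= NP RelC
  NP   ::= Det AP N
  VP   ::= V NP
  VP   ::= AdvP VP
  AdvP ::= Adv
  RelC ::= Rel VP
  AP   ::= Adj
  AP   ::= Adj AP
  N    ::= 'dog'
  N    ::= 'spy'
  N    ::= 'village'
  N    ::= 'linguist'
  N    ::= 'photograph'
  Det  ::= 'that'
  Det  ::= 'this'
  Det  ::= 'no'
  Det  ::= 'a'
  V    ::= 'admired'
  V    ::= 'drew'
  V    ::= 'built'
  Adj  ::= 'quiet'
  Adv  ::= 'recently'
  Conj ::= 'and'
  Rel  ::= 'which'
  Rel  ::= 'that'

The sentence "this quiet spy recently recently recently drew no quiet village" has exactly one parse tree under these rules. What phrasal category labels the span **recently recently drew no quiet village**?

VP

[S [NP [Det this] [AP [Adj quiet]] [N spy]] [VP [AdvP [Adv recently]] [VP [AdvP [Adv recently]] [VP [AdvP [Adv recently]] [VP [V drew] [NP [Det no] [AP [Adj quiet]] [N village]]]]]]]
The span 'recently recently drew no quiet village' is the VP node built by VP → AdvP VP.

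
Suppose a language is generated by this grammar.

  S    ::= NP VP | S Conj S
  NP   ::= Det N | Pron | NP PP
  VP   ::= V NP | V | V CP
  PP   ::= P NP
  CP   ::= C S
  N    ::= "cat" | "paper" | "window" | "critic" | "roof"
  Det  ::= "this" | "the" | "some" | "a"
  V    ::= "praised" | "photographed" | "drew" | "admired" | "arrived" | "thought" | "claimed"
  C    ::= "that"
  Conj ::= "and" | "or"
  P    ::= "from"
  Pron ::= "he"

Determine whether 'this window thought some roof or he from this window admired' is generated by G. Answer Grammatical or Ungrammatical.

Grammatical

S
  S
    NP
      Det: this
      N: window
    VP
      V: thought
      NP
        Det: some
        N: roof
  Conj: or
  S
    NP
      NP
        Pron: he
      PP
        P: from
        NP
          Det: this
          N: window
    VP
      V: admired
The bracketing above is licensed at every node by one of the given productions, with S at the root.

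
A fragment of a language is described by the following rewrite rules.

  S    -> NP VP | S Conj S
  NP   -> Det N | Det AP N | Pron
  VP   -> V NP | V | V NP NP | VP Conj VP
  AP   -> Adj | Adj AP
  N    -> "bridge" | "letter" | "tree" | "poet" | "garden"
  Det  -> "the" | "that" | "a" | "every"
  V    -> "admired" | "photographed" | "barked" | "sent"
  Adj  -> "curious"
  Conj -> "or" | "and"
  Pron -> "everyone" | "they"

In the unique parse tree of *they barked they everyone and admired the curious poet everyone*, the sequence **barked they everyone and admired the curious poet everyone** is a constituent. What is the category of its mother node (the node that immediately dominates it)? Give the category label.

S
  NP
    Pron: they
  VP
    VP
      V: barked
      NP
        Pron: they
      NP
        Pron: everyone
    Conj: and
    VP
      V: admired
      NP
        Det: the
        AP
          Adj: curious
        N: poet
      NP
        Pron: everyone
The span 'barked they everyone and admired the curious poet everyone' is the VP node built by VP → VP Conj VP.
Its mother is the S built by S → NP VP.

S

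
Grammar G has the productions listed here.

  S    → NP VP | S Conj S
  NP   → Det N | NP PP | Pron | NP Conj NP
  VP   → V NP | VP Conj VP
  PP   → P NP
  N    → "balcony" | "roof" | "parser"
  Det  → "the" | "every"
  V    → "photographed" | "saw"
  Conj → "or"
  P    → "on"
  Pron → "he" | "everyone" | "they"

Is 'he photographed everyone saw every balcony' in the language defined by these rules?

For S → NP VP, the only prefix that parses as NP is 'he', but the remainder 'photographed everyone saw every balcony' is not a VP under these rules. The alternative S rule S → S Conj S likewise has no satisfying split.

Ungrammatical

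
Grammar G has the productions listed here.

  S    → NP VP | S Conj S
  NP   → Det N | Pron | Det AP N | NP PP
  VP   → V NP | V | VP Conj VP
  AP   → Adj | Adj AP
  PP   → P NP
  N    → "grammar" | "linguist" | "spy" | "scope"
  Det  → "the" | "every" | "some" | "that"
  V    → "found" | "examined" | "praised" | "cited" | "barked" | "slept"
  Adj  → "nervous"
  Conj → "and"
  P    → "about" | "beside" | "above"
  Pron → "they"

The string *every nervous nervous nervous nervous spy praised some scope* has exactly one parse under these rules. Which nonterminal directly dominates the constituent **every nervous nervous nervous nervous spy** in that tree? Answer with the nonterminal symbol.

S
  NP
    Det: every
    AP
      Adj: nervous
      AP
        Adj: nervous
        AP
          Adj: nervous
          AP
            Adj: nervous
    N: spy
  VP
    V: praised
    NP
      Det: some
      N: scope
The span 'every nervous nervous nervous nervous spy' is the NP node built by NP → Det AP N.
Its mother is the S built by S → NP VP.

S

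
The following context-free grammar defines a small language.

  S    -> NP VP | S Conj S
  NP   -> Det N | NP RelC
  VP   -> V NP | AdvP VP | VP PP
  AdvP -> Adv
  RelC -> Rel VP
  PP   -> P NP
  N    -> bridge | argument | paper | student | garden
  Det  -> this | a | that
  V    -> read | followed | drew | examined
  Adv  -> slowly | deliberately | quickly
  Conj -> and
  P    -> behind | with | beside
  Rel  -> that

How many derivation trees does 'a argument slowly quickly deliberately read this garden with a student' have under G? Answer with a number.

4

Two of the 4 distinct bracketings:
[S [NP [Det a] [N argument]] [VP [AdvP [Adv slowly]] [VP [AdvP [Adv quickly]] [VP [AdvP [Adv deliberately]] [VP [VP [V read] [NP [Det this] [N garden]]] [PP [P with] [NP [Det a] [N student]]]]]]]]
[S [NP [Det a] [N argument]] [VP [AdvP [Adv slowly]] [VP [AdvP [Adv quickly]] [VP [VP [AdvP [Adv deliberately]] [VP [V read] [NP [Det this] [N garden]]]] [PP [P with] [NP [Det a] [N student]]]]]]]
The trees differ in how a recursive rule is bracketed over the same span.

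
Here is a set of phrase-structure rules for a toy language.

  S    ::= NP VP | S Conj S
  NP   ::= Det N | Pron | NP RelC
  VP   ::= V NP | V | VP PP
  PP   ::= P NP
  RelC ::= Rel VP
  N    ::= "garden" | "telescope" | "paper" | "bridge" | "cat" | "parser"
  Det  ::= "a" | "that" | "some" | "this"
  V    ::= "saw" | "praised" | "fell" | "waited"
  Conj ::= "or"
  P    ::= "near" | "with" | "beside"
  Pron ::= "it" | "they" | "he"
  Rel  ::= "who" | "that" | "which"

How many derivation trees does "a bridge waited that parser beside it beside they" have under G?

[S [NP [Det a] [N bridge]] [VP [VP [VP [V waited] [NP [Det that] [N parser]]] [PP [P beside] [NP [Pron it]]]] [PP [P beside] [NP [Pron they]]]]]
No rule offers an alternative attachment or grouping for any span, so this is the only derivation.

1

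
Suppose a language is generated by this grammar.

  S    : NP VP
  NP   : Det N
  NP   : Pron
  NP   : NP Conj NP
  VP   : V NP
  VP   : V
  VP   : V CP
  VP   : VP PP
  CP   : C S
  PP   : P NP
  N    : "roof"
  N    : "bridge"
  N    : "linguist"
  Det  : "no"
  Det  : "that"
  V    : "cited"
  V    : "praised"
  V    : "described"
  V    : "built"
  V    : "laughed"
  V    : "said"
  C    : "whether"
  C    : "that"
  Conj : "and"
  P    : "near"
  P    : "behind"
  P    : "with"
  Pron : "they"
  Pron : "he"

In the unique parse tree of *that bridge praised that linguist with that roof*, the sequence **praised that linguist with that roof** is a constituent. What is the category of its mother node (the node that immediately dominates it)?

S

[S [NP [Det that] [N bridge]] [VP [VP [V praised] [NP [Det that] [N linguist]]] [PP [P with] [NP [Det that] [N roof]]]]]
The span 'praised that linguist with that roof' is the VP node built by VP → VP PP.
Its mother is the S built by S → NP VP.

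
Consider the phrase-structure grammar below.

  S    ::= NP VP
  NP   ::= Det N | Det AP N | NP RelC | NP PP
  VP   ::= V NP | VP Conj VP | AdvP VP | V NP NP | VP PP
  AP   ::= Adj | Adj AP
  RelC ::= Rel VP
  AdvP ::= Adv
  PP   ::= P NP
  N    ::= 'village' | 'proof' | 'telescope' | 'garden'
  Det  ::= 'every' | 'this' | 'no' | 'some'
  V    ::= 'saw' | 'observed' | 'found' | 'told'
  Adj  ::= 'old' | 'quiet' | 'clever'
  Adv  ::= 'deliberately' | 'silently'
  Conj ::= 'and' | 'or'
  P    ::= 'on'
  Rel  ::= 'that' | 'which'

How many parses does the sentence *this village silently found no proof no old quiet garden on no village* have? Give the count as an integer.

Two of the 3 distinct bracketings:
[S [NP [Det this] [N village]] [VP [AdvP [Adv silently]] [VP [V found] [NP [Det no] [N proof]] [NP [NP [Det no] [AP [Adj old] [AP [Adj quiet]]] [N garden]] [PP [P on] [NP [Det no] [N village]]]]]]]
[S [NP [Det this] [N village]] [VP [AdvP [Adv silently]] [VP [VP [V found] [NP [Det no] [N proof]] [NP [Det no] [AP [Adj old] [AP [Adj quiet]]] [N garden]]] [PP [P on] [NP [Det no] [N village]]]]]]
The difference turns on whether NP → NP PP is used at the relevant span, versus an alternative expansion of NP.

3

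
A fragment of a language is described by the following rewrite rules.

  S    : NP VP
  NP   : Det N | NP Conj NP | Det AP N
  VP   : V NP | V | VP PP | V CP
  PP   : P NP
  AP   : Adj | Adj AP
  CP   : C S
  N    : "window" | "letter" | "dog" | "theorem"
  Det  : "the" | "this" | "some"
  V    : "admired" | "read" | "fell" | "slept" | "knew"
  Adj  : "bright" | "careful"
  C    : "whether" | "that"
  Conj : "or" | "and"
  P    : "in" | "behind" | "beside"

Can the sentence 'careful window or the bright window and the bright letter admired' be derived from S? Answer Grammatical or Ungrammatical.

Ungrammatical

For S → NP VP, no prefix of the string parses as an NP.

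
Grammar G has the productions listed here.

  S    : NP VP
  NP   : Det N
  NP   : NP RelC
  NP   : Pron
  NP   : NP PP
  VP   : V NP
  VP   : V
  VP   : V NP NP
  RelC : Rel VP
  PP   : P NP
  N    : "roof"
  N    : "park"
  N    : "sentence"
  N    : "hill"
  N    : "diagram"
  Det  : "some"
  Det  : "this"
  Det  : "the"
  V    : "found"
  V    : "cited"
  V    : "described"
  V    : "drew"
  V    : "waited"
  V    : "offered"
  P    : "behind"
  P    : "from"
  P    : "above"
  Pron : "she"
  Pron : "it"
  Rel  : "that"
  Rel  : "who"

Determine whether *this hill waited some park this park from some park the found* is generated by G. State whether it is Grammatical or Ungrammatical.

Ungrammatical

A Det word can never sit immediately before a V word in any string this grammar generates, so the substring 'the found' rules out a derivation.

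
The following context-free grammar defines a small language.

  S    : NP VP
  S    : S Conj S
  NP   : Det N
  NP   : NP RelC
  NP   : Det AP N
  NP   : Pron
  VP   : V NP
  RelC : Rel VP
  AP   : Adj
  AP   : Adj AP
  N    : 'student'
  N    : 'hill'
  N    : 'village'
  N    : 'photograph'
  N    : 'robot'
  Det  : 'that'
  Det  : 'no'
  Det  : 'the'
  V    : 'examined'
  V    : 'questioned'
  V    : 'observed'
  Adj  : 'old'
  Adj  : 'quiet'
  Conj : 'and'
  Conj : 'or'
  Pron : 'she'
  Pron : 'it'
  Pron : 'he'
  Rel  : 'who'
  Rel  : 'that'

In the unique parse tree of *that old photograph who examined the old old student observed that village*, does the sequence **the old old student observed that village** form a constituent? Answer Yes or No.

[S [NP [NP [Det that] [AP [Adj old]] [N photograph]] [RelC [Rel who] [VP [V examined] [NP [Det the] [AP [Adj old] [AP [Adj old]]] [N student]]]]] [VP [V observed] [NP [Det that] [N village]]]]
The smallest constituent containing 'the old old student observed that village' is the S spanning 'that old photograph who examined the old old student observed that village'; no single node in the tree dominates exactly the given words.

No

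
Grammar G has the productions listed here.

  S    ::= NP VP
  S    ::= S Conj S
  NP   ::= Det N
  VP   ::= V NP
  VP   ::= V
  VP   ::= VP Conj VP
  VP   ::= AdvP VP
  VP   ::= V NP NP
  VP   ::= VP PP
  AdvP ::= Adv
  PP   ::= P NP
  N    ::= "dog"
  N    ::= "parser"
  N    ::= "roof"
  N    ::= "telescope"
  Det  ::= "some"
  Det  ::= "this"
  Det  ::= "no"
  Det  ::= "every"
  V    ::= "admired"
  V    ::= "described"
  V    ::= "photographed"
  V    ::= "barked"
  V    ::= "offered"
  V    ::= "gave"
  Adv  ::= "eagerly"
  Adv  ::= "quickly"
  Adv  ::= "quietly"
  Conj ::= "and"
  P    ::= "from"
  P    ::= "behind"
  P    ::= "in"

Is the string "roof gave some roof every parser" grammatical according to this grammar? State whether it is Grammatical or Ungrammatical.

Ungrammatical

For S → NP VP, no prefix of the string parses as an NP. The alternative S rule S → S Conj S likewise has no satisfying split.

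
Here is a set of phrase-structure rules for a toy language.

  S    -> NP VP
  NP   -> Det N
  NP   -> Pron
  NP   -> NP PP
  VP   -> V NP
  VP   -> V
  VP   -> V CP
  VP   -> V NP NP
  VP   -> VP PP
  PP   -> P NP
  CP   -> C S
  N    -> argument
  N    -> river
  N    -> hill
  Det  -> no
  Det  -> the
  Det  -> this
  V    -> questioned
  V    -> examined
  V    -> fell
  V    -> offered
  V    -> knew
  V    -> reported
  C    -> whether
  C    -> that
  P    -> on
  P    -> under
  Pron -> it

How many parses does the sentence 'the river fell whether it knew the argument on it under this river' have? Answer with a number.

Two of the 9 distinct bracketings:
[S [NP [Det the] [N river]] [VP [V fell] [CP [C whether] [S [NP [Pron it]] [VP [V knew] [NP [NP [Det the] [N argument]] [PP [P on] [NP [NP [Pron it]] [PP [P under] [NP [Det this] [N river]]]]]]]]]]]
[S [NP [Det the] [N river]] [VP [V fell] [CP [C whether] [S [NP [Pron it]] [VP [V knew] [NP [NP [NP [Det the] [N argument]] [PP [P on] [NP [Pron it]]]] [PP [P under] [NP [Det this] [N river]]]]]]]]]
The trees differ in how a recursive rule is bracketed over the same span.

9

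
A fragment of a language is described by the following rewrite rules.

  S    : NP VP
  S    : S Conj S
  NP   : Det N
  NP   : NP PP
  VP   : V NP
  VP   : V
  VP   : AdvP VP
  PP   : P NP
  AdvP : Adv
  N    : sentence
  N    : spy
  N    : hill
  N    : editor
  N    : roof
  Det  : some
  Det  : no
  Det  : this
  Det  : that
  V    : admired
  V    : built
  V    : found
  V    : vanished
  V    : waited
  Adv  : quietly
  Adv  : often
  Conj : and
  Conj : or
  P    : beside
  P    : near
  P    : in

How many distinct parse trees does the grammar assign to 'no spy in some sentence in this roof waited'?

The two bracketings:
[S [NP [NP [Det no] [N spy]] [PP [P in] [NP [NP [Det some] [N sentence]] [PP [P in] [NP [Det this] [N roof]]]]]] [VP [V waited]]]
[S [NP [NP [NP [Det no] [N spy]] [PP [P in] [NP [Det some] [N sentence]]]] [PP [P in] [NP [Det this] [N roof]]]] [VP [V waited]]]
The trees differ in how a recursive rule is bracketed over the same span.

2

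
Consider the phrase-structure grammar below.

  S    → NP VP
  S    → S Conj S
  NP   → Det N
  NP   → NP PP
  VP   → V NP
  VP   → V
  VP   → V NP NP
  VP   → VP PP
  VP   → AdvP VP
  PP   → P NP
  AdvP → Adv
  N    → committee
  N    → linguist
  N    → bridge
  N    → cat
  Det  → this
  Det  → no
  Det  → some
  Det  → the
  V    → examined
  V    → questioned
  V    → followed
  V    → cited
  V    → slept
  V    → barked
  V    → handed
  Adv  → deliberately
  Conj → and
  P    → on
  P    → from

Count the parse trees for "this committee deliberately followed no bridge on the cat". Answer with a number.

Two of the 3 distinct bracketings:
[S [NP [Det this] [N committee]] [VP [VP [AdvP [Adv deliberately]] [VP [V followed] [NP [Det no] [N bridge]]]] [PP [P on] [NP [Det the] [N cat]]]]]
[S [NP [Det this] [N committee]] [VP [AdvP [Adv deliberately]] [VP [V followed] [NP [NP [Det no] [N bridge]] [PP [P on] [NP [Det the] [N cat]]]]]]]
The difference turns on whether NP → NP PP is used at the relevant span, versus an alternative expansion of NP.

3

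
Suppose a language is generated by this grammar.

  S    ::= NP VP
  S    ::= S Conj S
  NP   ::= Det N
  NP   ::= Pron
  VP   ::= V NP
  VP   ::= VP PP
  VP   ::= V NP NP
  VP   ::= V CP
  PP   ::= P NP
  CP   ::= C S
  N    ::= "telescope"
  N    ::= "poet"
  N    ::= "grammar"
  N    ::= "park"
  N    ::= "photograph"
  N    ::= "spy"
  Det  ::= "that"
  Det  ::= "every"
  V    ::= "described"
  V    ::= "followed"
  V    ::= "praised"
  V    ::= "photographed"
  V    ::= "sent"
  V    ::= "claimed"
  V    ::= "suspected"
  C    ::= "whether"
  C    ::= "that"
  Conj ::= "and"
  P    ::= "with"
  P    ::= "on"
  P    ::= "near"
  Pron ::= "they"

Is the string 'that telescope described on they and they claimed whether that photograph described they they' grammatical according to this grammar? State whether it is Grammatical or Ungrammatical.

Ungrammatical

A V word can never sit immediately before a P word in any string this grammar generates, so the substring 'described on' rules out a derivation.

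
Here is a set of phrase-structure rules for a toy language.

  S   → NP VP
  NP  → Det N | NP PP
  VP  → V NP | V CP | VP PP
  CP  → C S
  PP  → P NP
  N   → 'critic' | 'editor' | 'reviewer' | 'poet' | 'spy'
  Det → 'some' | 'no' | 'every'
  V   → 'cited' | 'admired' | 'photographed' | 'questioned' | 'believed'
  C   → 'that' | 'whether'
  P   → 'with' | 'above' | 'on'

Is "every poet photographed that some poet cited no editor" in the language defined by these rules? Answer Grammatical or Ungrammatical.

[S [NP [Det every] [N poet]] [VP [V photographed] [CP [C that] [S [NP [Det some] [N poet]] [VP [V cited] [NP [Det no] [N editor]]]]]]]
The bracketing above is licensed at every node by one of the given productions, with S at the root.

Grammatical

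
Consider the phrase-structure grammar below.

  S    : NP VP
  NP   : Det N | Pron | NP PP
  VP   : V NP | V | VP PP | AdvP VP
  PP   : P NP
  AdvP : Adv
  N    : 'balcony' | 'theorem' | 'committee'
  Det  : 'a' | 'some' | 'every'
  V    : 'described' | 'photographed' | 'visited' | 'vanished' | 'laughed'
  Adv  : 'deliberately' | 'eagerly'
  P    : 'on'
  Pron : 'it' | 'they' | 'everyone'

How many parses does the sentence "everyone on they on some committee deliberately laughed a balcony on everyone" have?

Two of the 6 distinct bracketings:
[S [NP [NP [Pron everyone]] [PP [P on] [NP [NP [Pron they]] [PP [P on] [NP [Det some] [N committee]]]]]] [VP [VP [AdvP [Adv deliberately]] [VP [V laughed] [NP [Det a] [N balcony]]]] [PP [P on] [NP [Pron everyone]]]]]
[S [NP [NP [Pron everyone]] [PP [P on] [NP [NP [Pron they]] [PP [P on] [NP [Det some] [N committee]]]]]] [VP [AdvP [Adv deliberately]] [VP [V laughed] [NP [NP [Det a] [N balcony]] [PP [P on] [NP [Pron everyone]]]]]]]
The difference turns on whether VP → VP PP is used at the relevant span, versus an alternative expansion of VP.

6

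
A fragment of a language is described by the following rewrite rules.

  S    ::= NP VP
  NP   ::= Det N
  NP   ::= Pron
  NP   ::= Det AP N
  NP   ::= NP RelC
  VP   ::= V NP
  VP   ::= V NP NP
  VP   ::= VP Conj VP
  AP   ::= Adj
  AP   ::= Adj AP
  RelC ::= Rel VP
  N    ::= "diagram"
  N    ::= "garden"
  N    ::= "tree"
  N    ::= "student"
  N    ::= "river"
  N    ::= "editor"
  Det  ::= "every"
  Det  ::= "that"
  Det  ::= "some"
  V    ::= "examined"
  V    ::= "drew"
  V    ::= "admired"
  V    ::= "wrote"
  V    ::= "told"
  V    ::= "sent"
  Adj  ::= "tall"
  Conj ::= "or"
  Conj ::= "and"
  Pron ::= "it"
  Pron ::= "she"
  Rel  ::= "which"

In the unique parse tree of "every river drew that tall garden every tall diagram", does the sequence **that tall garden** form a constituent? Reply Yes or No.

Yes

[S [NP [Det every] [N river]] [VP [V drew] [NP [Det that] [AP [Adj tall]] [N garden]] [NP [Det every] [AP [Adj tall]] [N diagram]]]]
The words 'that tall garden' are exhaustively dominated by a single NP node (built by NP → Det AP N), so they form a constituent.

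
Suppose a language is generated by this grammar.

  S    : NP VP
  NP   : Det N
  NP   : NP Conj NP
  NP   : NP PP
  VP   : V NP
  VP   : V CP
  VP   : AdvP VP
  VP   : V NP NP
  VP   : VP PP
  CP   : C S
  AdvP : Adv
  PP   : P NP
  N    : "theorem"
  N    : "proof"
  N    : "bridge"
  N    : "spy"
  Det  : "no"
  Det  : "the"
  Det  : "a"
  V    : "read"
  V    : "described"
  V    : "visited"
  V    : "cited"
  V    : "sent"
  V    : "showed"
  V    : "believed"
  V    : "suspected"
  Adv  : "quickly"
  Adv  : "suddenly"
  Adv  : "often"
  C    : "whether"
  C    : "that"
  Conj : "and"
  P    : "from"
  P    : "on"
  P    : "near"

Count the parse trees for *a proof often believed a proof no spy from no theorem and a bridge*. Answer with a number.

4

Two of the 4 distinct bracketings:
[S [NP [Det a] [N proof]] [VP [AdvP [Adv often]] [VP [V believed] [NP [Det a] [N proof]] [NP [NP [NP [Det no] [N spy]] [PP [P from] [NP [Det no] [N theorem]]]] [Conj and] [NP [Det a] [N bridge]]]]]]
[S [NP [Det a] [N proof]] [VP [AdvP [Adv often]] [VP [V believed] [NP [Det a] [N proof]] [NP [NP [Det no] [N spy]] [PP [P from] [NP [NP [Det no] [N theorem]] [Conj and] [NP [Det a] [N bridge]]]]]]]]
The trees differ in how a recursive rule is bracketed over the same span.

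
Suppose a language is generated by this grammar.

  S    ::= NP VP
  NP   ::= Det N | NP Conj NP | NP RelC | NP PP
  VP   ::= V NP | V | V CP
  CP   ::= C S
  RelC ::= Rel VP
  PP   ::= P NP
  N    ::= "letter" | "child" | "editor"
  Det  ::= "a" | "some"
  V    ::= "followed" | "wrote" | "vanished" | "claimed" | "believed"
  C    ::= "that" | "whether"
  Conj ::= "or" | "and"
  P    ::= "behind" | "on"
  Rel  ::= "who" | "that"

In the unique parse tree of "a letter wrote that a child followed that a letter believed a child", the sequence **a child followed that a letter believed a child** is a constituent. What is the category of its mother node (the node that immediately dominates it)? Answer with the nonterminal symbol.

S
  NP
    Det: a
    N: letter
  VP
    V: wrote
    CP
      C: that
      S
        NP
          Det: a
          N: child
        VP
          V: followed
          CP
            C: that
            S
              NP
                Det: a
                N: letter
              VP
                V: believed
                NP
                  Det: a
                  N: child
The span 'a child followed that a letter believed a child' is the S node built by S → NP VP.
Its mother is the CP built by CP → C S.

CP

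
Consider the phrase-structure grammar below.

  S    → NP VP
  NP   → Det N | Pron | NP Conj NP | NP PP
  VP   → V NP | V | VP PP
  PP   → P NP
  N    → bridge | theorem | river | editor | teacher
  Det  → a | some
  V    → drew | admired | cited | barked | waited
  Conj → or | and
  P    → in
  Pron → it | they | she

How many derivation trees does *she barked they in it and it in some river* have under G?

Two of the 10 distinct bracketings:
[S [NP [Pron she]] [VP [V barked] [NP [NP [NP [Pron they]] [PP [P in] [NP [Pron it]]]] [Conj and] [NP [NP [Pron it]] [PP [P in] [NP [Det some] [N river]]]]]]]
[S [NP [Pron she]] [VP [V barked] [NP [NP [Pron they]] [PP [P in] [NP [NP [Pron it]] [Conj and] [NP [NP [Pron it]] [PP [P in] [NP [Det some] [N river]]]]]]]]]
The trees differ in how a recursive rule is bracketed over the same span.

10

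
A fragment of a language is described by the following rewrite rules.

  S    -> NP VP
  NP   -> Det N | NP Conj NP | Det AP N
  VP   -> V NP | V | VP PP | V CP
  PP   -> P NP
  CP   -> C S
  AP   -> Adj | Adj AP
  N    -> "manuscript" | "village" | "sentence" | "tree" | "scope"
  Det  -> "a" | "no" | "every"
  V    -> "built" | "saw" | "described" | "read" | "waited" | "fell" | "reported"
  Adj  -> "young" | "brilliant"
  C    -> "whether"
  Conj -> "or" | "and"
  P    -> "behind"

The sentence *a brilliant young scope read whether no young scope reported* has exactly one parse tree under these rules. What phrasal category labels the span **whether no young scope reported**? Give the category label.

[S [NP [Det a] [AP [Adj brilliant] [AP [Adj young]]] [N scope]] [VP [V read] [CP [C whether] [S [NP [Det no] [AP [Adj young]] [N scope]] [VP [V reported]]]]]]
The span 'whether no young scope reported' is the CP node built by CP → C S.

CP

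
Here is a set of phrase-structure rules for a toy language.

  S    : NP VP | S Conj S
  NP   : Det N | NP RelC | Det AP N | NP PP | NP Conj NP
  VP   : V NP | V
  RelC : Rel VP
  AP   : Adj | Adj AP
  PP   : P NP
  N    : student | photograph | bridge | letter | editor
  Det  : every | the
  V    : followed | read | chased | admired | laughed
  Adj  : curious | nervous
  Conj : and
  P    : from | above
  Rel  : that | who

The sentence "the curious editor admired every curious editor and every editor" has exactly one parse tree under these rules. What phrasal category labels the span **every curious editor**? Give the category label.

NP

[S [NP [Det the] [AP [Adj curious]] [N editor]] [VP [V admired] [NP [NP [Det every] [AP [Adj curious]] [N editor]] [Conj and] [NP [Det every] [N editor]]]]]
The span 'every curious editor' is the NP node built by NP → Det AP N.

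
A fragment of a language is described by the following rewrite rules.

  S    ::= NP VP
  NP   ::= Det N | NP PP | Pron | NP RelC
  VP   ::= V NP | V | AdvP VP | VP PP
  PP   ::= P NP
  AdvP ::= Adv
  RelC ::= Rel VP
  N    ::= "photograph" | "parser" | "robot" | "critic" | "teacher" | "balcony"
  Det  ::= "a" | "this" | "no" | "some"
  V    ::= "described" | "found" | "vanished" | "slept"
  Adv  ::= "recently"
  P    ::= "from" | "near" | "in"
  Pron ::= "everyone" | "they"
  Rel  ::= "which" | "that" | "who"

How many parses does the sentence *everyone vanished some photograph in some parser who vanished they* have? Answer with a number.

Two of the 3 distinct bracketings:
[S [NP [Pron everyone]] [VP [V vanished] [NP [NP [Det some] [N photograph]] [PP [P in] [NP [NP [Det some] [N parser]] [RelC [Rel who] [VP [V vanished] [NP [Pron they]]]]]]]]]
[S [NP [Pron everyone]] [VP [V vanished] [NP [NP [NP [Det some] [N photograph]] [PP [P in] [NP [Det some] [N parser]]]] [RelC [Rel who] [VP [V vanished] [NP [Pron they]]]]]]]
The trees differ in how a recursive rule is bracketed over the same span.

3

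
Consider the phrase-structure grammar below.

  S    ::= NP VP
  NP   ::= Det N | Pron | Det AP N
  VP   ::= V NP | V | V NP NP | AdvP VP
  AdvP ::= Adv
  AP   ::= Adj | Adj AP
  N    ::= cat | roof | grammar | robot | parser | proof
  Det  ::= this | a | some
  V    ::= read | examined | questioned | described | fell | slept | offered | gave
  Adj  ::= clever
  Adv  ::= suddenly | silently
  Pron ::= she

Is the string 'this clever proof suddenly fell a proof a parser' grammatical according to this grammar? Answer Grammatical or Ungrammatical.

S
  NP
    Det: this
    AP
      Adj: clever
    N: proof
  VP
    AdvP
      Adv: suddenly
    VP
      V: fell
      NP
        Det: a
        N: proof
      NP
        Det: a
        N: parser
Each bracket corresponds to one application of a listed rule, so the string is derivable from S.

Grammatical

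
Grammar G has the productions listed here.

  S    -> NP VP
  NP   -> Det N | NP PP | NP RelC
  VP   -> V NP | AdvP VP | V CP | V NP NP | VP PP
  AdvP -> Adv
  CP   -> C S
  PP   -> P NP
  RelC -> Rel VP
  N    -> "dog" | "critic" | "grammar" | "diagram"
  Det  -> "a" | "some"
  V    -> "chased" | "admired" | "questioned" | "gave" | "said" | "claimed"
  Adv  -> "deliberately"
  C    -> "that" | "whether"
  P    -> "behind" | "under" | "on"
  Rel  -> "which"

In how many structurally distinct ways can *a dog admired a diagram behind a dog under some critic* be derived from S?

5

Two of the 5 distinct bracketings:
[S [NP [Det a] [N dog]] [VP [V admired] [NP [NP [Det a] [N diagram]] [PP [P behind] [NP [NP [Det a] [N dog]] [PP [P under] [NP [Det some] [N critic]]]]]]]]
[S [NP [Det a] [N dog]] [VP [V admired] [NP [NP [NP [Det a] [N diagram]] [PP [P behind] [NP [Det a] [N dog]]]] [PP [P under] [NP [Det some] [N critic]]]]]]
The trees differ in how a recursive rule is bracketed over the same span.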